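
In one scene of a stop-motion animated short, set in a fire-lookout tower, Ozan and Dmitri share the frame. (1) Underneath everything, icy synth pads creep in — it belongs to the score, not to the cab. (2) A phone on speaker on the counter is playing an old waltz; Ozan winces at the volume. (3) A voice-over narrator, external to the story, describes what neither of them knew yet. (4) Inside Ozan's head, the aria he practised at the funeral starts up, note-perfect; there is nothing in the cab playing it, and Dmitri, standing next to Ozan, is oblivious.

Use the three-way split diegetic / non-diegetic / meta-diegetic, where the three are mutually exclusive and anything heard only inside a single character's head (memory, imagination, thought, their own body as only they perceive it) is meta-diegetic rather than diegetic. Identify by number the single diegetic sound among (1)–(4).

2

(1) is non-diegetic: nothing in the cab produces it and the characters don't hear it — pure soundtrack.
(2) the music comes from an on-screen device that Ozan responds to → diegetic.
(3) is non-diegetic: external voice-over — not a character, not heard by anyone in the scene.
(4) remembered music, private to Ozan — Dmitri is oblivious because it isn't in the room → meta-diegetic.
Only (2) is diegetic.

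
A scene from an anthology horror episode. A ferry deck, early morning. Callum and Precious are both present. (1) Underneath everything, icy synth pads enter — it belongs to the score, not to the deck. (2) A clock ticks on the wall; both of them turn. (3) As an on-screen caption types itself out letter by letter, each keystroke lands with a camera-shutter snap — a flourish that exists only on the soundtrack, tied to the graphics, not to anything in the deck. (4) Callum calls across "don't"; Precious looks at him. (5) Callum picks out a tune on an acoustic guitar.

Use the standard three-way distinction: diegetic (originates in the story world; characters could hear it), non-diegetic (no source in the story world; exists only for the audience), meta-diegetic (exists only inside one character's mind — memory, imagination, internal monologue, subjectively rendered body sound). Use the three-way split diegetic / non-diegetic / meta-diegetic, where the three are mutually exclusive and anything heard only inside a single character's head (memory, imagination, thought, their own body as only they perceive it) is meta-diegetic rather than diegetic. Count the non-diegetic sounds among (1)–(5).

(1) is non-diegetic: score with no on-screen or off-screen source; it exists for the audience alone.
Sound (2): an in-world source (a clock); characters could hear it, so diegetic.
(3) sound married to a title/caption — outside the diegesis by definition → non-diegetic.
Sound (4): Callum is a character speaking aloud in the scene, so diegetic.
(5) is diegetic: a character is playing an acoustic guitar on screen.
So 2 of the 5 are non-diegetic: (1), (3).

2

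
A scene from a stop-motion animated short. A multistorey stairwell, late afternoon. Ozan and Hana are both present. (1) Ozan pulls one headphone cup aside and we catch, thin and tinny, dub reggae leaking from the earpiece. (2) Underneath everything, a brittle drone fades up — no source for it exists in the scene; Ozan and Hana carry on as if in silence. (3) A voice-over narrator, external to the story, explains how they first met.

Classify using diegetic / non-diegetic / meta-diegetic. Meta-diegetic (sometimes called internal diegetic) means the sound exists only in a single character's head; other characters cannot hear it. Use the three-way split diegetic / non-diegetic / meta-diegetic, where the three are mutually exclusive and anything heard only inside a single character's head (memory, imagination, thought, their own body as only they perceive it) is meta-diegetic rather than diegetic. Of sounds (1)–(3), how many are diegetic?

Sound (1): it's leaking from a physical pair of headphones in the scene, so diegetic.
(2) is non-diegetic: nothing in the stairwell produces it and the characters don't hear it — pure soundtrack.
(3) is non-diegetic: commentary laid over the scene from outside the fiction.
So 1 of the 3 is diegetic: (1).

1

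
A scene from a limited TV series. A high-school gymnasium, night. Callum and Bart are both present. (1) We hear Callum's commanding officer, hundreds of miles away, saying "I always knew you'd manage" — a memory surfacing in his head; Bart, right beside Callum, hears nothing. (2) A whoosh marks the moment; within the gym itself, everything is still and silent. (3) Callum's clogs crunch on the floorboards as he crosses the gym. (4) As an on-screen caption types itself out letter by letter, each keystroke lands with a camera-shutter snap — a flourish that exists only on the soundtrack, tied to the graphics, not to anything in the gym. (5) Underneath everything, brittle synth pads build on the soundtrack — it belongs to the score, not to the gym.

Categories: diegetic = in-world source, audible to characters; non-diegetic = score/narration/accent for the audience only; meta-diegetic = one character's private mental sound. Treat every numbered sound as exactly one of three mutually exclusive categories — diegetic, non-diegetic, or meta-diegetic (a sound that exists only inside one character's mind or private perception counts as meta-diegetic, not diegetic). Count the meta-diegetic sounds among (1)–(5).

(1) is meta-diegetic: a remembered line, private to Callum — not present in the room, not audible to Bart.
(2) it's a sound-design accent with no in-world source; no one in the scene can hear it → non-diegetic.
Sound (3): it's the physical sound of Callum moving in the space, so diegetic.
Sound (4): it accompanies on-screen graphics, not anything inside the story world, so non-diegetic.
(5) nothing in the gym produces it and the characters don't hear it — pure soundtrack → non-diegetic.
Meta-diegetic: (1) — that's 1.

1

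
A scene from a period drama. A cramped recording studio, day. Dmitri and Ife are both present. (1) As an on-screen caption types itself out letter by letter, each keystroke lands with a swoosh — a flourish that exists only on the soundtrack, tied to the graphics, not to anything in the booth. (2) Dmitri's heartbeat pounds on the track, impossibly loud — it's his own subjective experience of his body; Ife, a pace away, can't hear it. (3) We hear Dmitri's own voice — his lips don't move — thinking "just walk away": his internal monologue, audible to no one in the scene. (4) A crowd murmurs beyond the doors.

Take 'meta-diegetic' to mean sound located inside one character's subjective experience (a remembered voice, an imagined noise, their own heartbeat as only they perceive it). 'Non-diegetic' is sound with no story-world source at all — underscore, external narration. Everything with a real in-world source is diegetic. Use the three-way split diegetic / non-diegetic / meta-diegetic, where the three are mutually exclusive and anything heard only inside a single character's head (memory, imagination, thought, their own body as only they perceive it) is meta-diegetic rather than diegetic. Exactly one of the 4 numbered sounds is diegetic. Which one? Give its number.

4

(1) is non-diegetic: the caption isn't part of the story world, so neither is the sound tied to it.
(2) it's Dmitri's internal bodily sensation rendered as sound; only Dmitri 'hears' it → meta-diegetic.
Sound (3): it's Dmitri's unspoken thought, heard only by the audience via his subjectivity, so meta-diegetic.
(4) a crowd is part of the location's real environment → diegetic.
Only (4) is diegetic.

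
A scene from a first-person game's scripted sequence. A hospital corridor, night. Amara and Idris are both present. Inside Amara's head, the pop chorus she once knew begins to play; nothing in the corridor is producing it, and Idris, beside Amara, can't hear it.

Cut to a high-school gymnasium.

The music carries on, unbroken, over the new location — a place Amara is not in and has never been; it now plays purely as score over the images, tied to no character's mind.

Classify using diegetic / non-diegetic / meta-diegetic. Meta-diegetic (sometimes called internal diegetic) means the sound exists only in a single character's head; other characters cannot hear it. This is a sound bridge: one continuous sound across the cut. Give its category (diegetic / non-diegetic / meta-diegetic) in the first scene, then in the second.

meta-diegetic, non-diegetic

Scene one: the music exists only inside Amara's mind; Idris can't hear it → meta-diegetic.
Scene two: it's detached from Amara entirely and plays over unrelated images with no in-world source — conventional underscore → non-diegetic.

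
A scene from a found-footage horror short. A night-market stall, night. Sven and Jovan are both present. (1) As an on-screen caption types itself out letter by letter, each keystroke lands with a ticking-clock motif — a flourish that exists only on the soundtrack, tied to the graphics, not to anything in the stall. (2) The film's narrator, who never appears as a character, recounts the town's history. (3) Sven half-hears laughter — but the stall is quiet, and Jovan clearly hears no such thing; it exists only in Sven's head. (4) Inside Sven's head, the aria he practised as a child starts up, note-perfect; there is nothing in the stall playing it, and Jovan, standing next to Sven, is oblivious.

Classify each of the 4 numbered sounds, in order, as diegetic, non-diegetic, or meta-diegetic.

(1) sound married to a title/caption — outside the diegesis by definition → non-diegetic.
(2) external voice-over — not a character, not heard by anyone in the scene → non-diegetic.
(3) is meta-diegetic: Sven alone 'hears' it — an imagined sound, not present in the space.
(4) is meta-diegetic: remembered music, private to Sven — Jovan is oblivious because it isn't in the room.

non-diegetic, non-diegetic, meta-diegetic, meta-diegetic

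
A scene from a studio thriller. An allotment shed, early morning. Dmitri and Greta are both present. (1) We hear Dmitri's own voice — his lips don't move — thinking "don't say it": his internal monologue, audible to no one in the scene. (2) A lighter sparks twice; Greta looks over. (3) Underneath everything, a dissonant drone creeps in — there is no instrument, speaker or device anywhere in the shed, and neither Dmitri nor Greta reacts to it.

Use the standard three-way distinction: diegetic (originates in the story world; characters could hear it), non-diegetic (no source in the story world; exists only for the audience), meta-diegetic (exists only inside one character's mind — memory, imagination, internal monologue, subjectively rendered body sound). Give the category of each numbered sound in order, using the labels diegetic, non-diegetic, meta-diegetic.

Sound (1): Dmitri's thought-voice: a private mental sound no other character can hear, so meta-diegetic.
(2) is diegetic: an in-world source (a lighter); characters could hear it.
(3) nothing in the shed produces it and the characters don't hear it — pure soundtrack → non-diegetic.

meta-diegetic, diegetic, non-diegetic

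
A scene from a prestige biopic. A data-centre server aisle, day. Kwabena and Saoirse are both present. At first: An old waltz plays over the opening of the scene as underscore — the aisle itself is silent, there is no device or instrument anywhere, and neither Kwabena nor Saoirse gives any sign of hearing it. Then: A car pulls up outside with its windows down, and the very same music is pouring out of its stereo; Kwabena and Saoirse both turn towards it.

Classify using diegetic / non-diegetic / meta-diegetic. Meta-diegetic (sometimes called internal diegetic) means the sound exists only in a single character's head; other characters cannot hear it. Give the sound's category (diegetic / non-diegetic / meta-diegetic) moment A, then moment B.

Moment A: no in-world source exists and no character can hear it — underscore → non-diegetic.
Moment B: the car stereo is now a real source in the story world and the characters hear it → diegetic.

non-diegetic, diegetic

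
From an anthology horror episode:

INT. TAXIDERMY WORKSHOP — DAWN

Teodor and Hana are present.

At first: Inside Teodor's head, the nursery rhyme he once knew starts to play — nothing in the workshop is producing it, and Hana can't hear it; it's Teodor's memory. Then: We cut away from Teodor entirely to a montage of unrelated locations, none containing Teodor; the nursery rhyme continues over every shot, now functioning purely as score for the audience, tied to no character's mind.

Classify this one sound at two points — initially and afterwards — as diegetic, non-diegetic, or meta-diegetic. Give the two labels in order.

meta-diegetic, non-diegetic

Initially: the music lives inside Teodor's mind alone; Hana can't hear it → meta-diegetic.
Afterwards: once it plays over shots Teodor isn't in, detached from any character's subjectivity, it's conventional underscore → non-diegetic.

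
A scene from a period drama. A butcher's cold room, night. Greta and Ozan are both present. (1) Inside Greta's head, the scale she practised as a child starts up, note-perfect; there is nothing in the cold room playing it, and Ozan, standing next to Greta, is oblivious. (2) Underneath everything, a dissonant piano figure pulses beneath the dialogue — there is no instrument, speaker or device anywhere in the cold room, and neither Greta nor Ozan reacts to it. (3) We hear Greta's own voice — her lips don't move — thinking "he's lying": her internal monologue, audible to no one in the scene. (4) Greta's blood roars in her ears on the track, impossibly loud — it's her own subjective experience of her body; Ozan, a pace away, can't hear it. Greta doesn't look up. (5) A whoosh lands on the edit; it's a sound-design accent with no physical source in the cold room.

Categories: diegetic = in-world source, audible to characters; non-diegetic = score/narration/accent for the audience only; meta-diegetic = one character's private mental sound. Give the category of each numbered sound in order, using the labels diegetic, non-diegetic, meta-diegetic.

(1) is meta-diegetic: remembered music, private to Greta — Ozan is oblivious because it isn't in the room.
(2) nothing in the cold room produces it and the characters don't hear it — pure soundtrack → non-diegetic.
Sound (3): internal monologue — inside Greta's mind, not spoken into the scene, so meta-diegetic.
(4) is meta-diegetic: point-of-audition from inside Greta's body; not a sound in the room.
Sound (5): nothing in the scene produces it; it's an accent added for the audience, so non-diegetic.

meta-diegetic, non-diegetic, meta-diegetic, meta-diegetic, non-diegetic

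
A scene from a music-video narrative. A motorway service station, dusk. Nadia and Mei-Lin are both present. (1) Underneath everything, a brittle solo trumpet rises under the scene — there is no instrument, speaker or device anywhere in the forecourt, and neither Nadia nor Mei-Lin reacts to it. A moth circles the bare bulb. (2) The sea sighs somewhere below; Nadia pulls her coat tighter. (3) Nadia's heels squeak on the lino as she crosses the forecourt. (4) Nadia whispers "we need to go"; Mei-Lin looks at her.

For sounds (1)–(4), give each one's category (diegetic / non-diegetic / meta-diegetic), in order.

(1) it has no source in the story world and no character can hear it — it's underscore → non-diegetic.
(2) it's the actual ambient sound of the location → diegetic.
(3) is diegetic: it's the physical sound of Nadia moving in the space.
(4) is diegetic: on-screen dialogue — Nadia speaks and Mei-Lin is there to hear.

non-diegetic, diegetic, diegetic, diegetic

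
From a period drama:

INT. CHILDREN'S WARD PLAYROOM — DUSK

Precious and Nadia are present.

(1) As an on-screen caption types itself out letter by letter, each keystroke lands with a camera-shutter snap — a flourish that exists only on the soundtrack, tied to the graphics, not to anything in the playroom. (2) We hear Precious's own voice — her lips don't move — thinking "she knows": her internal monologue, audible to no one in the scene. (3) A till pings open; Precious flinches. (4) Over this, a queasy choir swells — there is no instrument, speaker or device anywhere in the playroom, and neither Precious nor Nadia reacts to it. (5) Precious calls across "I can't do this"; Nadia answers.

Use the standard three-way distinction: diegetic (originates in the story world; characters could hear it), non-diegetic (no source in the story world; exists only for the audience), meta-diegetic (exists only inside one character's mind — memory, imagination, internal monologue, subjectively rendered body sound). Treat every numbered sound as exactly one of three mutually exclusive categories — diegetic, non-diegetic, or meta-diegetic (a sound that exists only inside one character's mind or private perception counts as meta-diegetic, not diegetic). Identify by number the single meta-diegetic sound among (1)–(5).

(1) is non-diegetic: it accompanies on-screen graphics, not anything inside the story world.
(2) is meta-diegetic: Precious's thought-voice: a private mental sound no other character can hear.
Sound (3): an in-world source (a till); characters could hear it, so diegetic.
(4) is non-diegetic: nothing in the playroom produces it and the characters don't hear it — pure soundtrack.
(5) Precious is a character speaking aloud in the scene → diegetic.
Only (2) is meta-diegetic.

2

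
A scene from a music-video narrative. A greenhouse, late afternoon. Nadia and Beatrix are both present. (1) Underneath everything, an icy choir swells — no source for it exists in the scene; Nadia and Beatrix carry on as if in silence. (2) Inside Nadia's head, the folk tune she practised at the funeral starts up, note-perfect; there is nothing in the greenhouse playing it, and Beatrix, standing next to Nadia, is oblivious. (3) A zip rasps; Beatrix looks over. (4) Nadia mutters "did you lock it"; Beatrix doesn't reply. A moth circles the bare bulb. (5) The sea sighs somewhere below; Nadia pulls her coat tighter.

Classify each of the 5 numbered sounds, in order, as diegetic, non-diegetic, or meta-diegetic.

non-diegetic, meta-diegetic, diegetic, diegetic, diegetic

(1) is non-diegetic: it has no source in the story world and no character can hear it — it's underscore.
(2) is meta-diegetic: remembered music, private to Nadia — Beatrix is oblivious because it isn't in the room.
(3) a zip is a real object/event in the scene's world → diegetic.
(4) on-screen dialogue — Nadia speaks and Beatrix is there to hear → diegetic.
(5) ambient/room sound belonging to the story's physical space → diegetic.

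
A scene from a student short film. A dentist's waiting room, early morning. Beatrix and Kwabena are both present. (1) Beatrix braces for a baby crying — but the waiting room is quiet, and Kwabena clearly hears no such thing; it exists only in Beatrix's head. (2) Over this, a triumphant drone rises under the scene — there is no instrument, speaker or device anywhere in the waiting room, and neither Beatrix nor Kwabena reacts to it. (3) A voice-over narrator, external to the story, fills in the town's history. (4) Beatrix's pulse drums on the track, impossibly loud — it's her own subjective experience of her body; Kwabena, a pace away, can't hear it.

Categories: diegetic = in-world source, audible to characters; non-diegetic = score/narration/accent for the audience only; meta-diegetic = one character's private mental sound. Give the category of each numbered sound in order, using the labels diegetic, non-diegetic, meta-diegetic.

(1) subjective to Beatrix: the waiting room is silent and Kwabena hears nothing → meta-diegetic.
(2) nothing in the waiting room produces it and the characters don't hear it — pure soundtrack → non-diegetic.
Sound (3): external voice-over — not a character, not heard by anyone in the scene, so non-diegetic.
(4) it's Beatrix's internal bodily sensation rendered as sound; only Beatrix 'hears' it → meta-diegetic.

meta-diegetic, non-diegetic, non-diegetic, meta-diegetic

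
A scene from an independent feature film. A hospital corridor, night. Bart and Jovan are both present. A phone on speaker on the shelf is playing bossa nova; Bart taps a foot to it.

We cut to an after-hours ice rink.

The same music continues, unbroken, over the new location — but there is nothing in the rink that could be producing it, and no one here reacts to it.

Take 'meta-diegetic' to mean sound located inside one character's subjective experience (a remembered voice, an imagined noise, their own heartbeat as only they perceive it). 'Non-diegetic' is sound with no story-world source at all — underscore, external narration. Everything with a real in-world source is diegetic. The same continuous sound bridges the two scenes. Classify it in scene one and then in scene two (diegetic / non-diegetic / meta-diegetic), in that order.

diegetic, non-diegetic

Scene one: a phone on speaker is an on-screen source and Bart reacts to it → diegetic.
Scene two: there is no source in the rink and no one hears it — it's now underscore → non-diegetic.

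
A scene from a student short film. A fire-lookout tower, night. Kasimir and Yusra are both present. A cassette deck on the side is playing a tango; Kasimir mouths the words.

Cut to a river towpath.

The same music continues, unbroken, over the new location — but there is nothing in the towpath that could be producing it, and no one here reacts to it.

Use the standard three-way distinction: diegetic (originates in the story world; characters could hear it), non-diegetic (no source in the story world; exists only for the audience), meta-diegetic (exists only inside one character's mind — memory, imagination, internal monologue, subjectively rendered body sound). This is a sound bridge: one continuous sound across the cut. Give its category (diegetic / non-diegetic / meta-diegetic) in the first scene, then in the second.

Scene one: a cassette deck is an on-screen source and Kasimir reacts to it → diegetic.
Scene two: there is no source in the towpath and no one hears it — it's now underscore → non-diegetic.

diegetic, non-diegetic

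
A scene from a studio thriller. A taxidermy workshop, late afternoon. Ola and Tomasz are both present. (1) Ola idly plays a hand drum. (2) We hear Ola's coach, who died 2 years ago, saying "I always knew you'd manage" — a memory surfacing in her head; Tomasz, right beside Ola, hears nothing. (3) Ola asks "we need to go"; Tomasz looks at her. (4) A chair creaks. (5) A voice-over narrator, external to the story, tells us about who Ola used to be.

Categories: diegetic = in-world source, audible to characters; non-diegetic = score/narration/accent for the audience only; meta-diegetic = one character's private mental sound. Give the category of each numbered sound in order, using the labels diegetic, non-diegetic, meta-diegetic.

(1) a character is playing a hand drum on screen → diegetic.
(2) is meta-diegetic: the voice is a memory playing only inside Ola's mind; Tomasz can't hear it.
(3) is diegetic: Ola is a character speaking aloud in the scene.
(4) the sound comes from a chair physically present in the location → diegetic.
(5) commentary laid over the scene from outside the fiction → non-diegetic.

diegetic, meta-diegetic, diegetic, diegetic, non-diegetic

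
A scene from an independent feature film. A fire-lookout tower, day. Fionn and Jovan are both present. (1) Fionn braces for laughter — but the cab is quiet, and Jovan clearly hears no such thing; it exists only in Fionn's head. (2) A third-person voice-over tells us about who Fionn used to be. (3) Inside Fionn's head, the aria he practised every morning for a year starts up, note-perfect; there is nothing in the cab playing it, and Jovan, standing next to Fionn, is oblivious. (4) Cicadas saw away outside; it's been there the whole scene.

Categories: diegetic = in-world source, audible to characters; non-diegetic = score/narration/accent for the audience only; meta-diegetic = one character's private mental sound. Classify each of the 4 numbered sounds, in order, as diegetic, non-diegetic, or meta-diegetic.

(1) is meta-diegetic: Fionn alone 'hears' it — an imagined sound, not present in the space.
(2) the narrator exists outside the story world, addressing only the audience → non-diegetic.
(3) is meta-diegetic: it lives in Fionn's subjectivity, not in the cab.
(4) it's the actual ambient sound of the location → diegetic.

meta-diegetic, non-diegetic, meta-diegetic, diegetic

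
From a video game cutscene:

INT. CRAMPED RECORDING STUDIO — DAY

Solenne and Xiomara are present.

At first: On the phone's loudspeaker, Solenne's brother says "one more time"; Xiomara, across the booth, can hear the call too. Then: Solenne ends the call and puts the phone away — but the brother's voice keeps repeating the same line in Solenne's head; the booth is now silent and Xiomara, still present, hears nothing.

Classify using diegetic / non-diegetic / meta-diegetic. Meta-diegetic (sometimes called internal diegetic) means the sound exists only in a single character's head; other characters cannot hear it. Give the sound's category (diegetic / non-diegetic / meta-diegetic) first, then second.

diegetic, meta-diegetic

First: the loudspeaker is an in-world source; both Solenne and Xiomara hear the call → diegetic.
Second: with the phone off, the voice continues only as Solenne's private mental replay — Xiomara can't hear it → meta-diegetic.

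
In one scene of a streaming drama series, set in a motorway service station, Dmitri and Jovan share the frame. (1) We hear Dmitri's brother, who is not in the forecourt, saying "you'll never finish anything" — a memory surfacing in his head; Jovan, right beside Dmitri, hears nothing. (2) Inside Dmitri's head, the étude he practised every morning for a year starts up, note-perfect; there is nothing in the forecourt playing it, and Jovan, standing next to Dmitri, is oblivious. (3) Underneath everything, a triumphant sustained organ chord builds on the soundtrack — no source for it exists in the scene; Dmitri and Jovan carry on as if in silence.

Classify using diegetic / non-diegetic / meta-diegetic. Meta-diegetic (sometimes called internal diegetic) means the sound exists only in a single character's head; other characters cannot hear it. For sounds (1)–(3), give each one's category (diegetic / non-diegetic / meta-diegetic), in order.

(1) a remembered line, private to Dmitri — not present in the room, not audible to Jovan → meta-diegetic.
(2) it lives in Dmitri's subjectivity, not in the forecourt → meta-diegetic.
(3) is non-diegetic: nothing in the forecourt produces it and the characters don't hear it — pure soundtrack.

meta-diegetic, meta-diegetic, non-diegetic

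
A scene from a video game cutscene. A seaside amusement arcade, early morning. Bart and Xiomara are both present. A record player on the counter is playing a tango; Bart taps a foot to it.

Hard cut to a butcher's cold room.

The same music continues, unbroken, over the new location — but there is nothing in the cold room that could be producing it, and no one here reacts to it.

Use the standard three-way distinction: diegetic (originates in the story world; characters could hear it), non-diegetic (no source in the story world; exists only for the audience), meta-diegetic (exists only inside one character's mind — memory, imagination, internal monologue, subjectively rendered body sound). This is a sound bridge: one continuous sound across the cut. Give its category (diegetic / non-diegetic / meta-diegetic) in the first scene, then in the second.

diegetic, non-diegetic

Scene one: a record player is an on-screen source and Bart reacts to it → diegetic.
Scene two: there is no source in the cold room and no one hears it — it's now underscore → non-diegetic.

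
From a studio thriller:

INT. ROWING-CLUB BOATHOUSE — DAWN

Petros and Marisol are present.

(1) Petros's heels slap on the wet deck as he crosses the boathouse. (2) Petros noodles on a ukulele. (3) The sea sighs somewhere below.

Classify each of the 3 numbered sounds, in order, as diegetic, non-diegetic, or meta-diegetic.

(1) it's the physical sound of Petros moving in the space → diegetic.
(2) Petros is producing the music live, in the story world → diegetic.
(3) it's the actual ambient sound of the location → diegetic.

diegetic, diegetic, diegetic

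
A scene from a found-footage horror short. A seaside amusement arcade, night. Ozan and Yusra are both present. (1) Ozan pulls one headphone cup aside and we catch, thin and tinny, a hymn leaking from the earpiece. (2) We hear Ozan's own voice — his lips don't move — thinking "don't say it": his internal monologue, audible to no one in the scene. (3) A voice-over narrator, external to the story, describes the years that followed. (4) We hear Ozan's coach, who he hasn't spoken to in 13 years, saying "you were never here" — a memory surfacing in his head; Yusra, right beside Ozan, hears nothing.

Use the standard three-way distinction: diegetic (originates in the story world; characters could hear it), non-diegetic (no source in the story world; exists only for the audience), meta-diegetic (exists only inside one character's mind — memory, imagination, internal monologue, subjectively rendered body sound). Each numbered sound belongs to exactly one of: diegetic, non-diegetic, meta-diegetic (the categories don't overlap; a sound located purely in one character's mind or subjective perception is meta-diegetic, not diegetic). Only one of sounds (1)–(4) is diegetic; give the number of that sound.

1

(1) is diegetic: the earpiece is a real device on Ozan's head — source music.
(2) is meta-diegetic: Ozan's thought-voice: a private mental sound no other character can hear.
(3) is non-diegetic: the narrator exists outside the story world, addressing only the audience.
(4) a remembered line, private to Ozan — not present in the room, not audible to Yusra → meta-diegetic.
Only (1) is diegetic.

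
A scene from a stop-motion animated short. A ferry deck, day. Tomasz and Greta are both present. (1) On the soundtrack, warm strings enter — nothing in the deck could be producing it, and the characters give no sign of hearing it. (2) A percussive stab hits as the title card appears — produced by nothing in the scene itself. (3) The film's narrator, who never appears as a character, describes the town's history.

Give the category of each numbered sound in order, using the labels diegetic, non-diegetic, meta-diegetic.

non-diegetic, non-diegetic, non-diegetic

(1) is non-diegetic: score with no on-screen or off-screen source; it exists for the audience alone.
(2) nothing in the scene produces it; it's an accent added for the audience → non-diegetic.
(3) the narrator exists outside the story world, addressing only the audience → non-diegetic.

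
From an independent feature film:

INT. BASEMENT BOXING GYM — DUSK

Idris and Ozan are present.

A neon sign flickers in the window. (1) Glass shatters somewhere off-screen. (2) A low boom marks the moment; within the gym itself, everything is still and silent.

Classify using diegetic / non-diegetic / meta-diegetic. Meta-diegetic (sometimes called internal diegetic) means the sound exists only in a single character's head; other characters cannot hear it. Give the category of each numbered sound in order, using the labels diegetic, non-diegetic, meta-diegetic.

Sound (1): the sound comes from glass physically present in the location, so diegetic.
Sound (2): nothing in the scene produces it; it's an accent added for the audience, so non-diegetic.

diegetic, non-diegetic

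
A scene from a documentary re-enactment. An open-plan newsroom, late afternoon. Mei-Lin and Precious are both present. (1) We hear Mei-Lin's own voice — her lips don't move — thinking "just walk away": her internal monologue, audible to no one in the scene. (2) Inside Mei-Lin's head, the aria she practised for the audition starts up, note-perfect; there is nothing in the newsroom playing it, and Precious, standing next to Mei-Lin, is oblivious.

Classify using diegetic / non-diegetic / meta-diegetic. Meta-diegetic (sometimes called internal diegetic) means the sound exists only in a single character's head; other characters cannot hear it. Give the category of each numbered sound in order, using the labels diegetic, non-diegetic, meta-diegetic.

Sound (1): internal monologue — inside Mei-Lin's mind, not spoken into the scene, so meta-diegetic.
(2) it lives in Mei-Lin's subjectivity, not in the newsroom → meta-diegetic.

meta-diegetic, meta-diegetic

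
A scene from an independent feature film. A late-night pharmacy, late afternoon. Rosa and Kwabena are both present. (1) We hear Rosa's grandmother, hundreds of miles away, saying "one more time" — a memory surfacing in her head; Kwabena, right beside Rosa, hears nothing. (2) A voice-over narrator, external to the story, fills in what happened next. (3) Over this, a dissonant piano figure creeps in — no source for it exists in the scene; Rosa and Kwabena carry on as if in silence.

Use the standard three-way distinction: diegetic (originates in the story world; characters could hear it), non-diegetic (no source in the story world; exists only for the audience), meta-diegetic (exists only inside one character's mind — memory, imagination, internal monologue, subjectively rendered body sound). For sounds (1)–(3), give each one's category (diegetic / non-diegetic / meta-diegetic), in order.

meta-diegetic, non-diegetic, non-diegetic

Sound (1): it's Rosa's recollection rendered as sound; the other character can't hear it, so meta-diegetic.
Sound (2): commentary laid over the scene from outside the fiction, so non-diegetic.
Sound (3): it has no source in the story world and no character can hear it — it's underscore, so non-diegetic.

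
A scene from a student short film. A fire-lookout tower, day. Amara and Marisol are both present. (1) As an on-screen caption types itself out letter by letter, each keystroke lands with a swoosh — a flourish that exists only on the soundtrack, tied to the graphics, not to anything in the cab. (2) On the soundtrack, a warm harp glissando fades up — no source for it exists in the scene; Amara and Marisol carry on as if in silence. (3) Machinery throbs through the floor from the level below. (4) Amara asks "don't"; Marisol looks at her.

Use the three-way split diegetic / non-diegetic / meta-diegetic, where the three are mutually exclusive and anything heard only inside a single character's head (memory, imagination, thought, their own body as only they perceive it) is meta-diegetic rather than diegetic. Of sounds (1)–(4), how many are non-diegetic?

2

(1) it accompanies on-screen graphics, not anything inside the story world → non-diegetic.
(2) is non-diegetic: score with no on-screen or off-screen source; it exists for the audience alone.
(3) is diegetic: machinery is part of the location's real environment.
(4) is diegetic: on-screen dialogue — Amara speaks and Marisol is there to hear.
So 2 of the 4 are non-diegetic: (1), (2).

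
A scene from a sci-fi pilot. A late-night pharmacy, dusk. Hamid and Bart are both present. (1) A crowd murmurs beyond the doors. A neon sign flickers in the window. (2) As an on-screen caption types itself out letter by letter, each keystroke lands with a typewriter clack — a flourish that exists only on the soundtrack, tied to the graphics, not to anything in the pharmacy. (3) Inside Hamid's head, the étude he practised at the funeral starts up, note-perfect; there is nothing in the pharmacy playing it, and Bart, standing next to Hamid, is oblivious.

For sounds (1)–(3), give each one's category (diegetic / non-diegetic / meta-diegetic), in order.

diegetic, non-diegetic, meta-diegetic

Sound (1): a crowd is part of the location's real environment, so diegetic.
(2) the caption isn't part of the story world, so neither is the sound tied to it → non-diegetic.
Sound (3): it lives in Hamid's subjectivity, not in the pharmacy, so meta-diegetic.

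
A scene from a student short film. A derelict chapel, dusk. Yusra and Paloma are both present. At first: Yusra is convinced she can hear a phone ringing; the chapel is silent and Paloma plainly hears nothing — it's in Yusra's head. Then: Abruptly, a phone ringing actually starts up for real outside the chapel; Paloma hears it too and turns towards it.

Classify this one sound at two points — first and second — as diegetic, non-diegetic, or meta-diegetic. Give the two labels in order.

First: only Yusra 'hears' it — imagined, in her mind → meta-diegetic.
Second: now there's a real external source and Paloma hears it too — in the story world → diegetic.

meta-diegetic, diegetic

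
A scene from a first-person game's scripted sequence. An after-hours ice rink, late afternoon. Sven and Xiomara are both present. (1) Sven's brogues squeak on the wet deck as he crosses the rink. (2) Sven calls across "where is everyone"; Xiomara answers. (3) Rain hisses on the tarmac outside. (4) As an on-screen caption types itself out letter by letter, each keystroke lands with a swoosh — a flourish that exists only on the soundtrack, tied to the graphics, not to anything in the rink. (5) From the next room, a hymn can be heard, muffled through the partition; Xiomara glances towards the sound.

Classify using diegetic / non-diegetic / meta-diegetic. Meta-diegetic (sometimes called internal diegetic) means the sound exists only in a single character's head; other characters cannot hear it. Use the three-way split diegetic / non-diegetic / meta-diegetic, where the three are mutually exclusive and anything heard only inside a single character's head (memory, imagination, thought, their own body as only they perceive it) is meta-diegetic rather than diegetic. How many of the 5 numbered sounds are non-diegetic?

1

Sound (1): it's the physical sound of Sven moving in the space, so diegetic.
(2) is diegetic: Sven is a character speaking aloud in the scene.
(3) is diegetic: it's the actual ambient sound of the location.
(4) is non-diegetic: it accompanies on-screen graphics, not anything inside the story world.
(5) it's coming from the next room — a location within the story world — and Xiomara reacts → diegetic.
So 1 of the 5 is non-diegetic: (4).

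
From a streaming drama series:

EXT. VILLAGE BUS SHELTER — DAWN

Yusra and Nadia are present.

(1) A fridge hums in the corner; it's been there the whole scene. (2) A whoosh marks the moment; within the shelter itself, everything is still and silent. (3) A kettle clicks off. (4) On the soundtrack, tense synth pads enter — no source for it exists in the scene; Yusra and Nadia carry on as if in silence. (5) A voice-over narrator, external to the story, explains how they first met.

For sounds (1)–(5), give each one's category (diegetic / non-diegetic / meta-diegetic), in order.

(1) is diegetic: a fridge is part of the location's real environment.
(2) is non-diegetic: it's a sound-design accent with no in-world source; no one in the scene can hear it.
(3) a kettle is a real object/event in the scene's world → diegetic.
(4) it has no source in the story world and no character can hear it — it's underscore → non-diegetic.
(5) commentary laid over the scene from outside the fiction → non-diegetic.

diegetic, non-diegetic, diegetic, non-diegetic, non-diegetic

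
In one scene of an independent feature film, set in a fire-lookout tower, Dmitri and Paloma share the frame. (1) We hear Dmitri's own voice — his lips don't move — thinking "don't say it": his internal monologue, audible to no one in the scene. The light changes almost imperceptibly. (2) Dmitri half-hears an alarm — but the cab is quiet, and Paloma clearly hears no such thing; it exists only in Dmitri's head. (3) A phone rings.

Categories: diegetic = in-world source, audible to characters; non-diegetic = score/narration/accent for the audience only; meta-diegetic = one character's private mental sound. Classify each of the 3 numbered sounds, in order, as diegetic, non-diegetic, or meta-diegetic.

Sound (1): internal monologue — inside Dmitri's mind, not spoken into the scene, so meta-diegetic.
Sound (2): subjective to Dmitri: the cab is silent and Paloma hears nothing, so meta-diegetic.
(3) is diegetic: a phone is a real object/event in the scene's world.

meta-diegetic, meta-diegetic, diegetic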